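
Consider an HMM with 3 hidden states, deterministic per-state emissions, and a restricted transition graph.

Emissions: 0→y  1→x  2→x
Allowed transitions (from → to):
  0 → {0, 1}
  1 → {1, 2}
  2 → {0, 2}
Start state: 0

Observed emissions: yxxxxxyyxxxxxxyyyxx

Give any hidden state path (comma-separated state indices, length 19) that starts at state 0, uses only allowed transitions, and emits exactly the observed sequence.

0,1,1,1,2,2,0,0,1,1,2,2,2,2,0,0,0,1,2

  [0] y  {0}  => 0  start
  [1] x  {1,2}  => 1  0->1 ok
  [2] x  {1,2}  => 1  1->1 ok
  [3] x  {1,2}  => 1  1->1 ok
  [4] x  {1,2}  => 2  1->2 ok
  [5] x  {1,2}  => 2  2->2 ok
  [6] y  {0}  => 0  2->0 ok
  [7] y  {0}  => 0  0->0 ok
  [8] x  {1,2}  => 1  0->1 ok
  [9] x  {1,2}  => 1  1->1 ok
  [10] x  {1,2}  => 2  1->2 ok
  [11] x  {1,2}  => 2  2->2 ok
  [12] x  {1,2}  => 2  2->2 ok
  [13] x  {1,2}  => 2  2->2 ok
  [14] y  {0}  => 0  2->0 ok
  [15] y  {0}  => 0  0->0 ok
  [16] y  {0}  => 0  0->0 ok
  [17] x  {1,2}  => 1  0->1 ok
  [18] x  {1,2}  => 2  1->2 ok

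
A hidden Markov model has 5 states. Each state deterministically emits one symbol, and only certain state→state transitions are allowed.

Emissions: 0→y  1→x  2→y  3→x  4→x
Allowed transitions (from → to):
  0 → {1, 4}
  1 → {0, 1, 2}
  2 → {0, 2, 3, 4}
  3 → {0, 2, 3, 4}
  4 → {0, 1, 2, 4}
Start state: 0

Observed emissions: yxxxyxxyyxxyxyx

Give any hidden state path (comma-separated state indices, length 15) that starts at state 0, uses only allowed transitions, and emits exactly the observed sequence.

0,1,1,1,2,4,1,2,0,4,4,0,4,2,3

  t0 'y' -> {0,2}, take 0 (start)
  t1 'x' -> {1,3,4}, take 1 (0->1 ok)
  t2 'x' -> {1,3,4}, take 1 (1->1 ok)
  t3 'x' -> {1,3,4}, take 1 (1->1 ok)
  t4 'y' -> {0,2}, take 2 (1->2 ok)
  t5 'x' -> {1,3,4}, take 4 (2->4 ok)
  t6 'x' -> {1,3,4}, take 1 (4->1 ok)
  t7 'y' -> {0,2}, take 2 (1->2 ok)
  t8 'y' -> {0,2}, take 0 (2->0 ok)
  t9 'x' -> {1,3,4}, take 4 (0->4 ok)
  t10 'x' -> {1,3,4}, take 4 (4->4 ok)
  t11 'y' -> {0,2}, take 0 (4->0 ok)
  t12 'x' -> {1,3,4}, take 4 (0->4 ok)
  t13 'y' -> {0,2}, take 2 (4->2 ok)
  t14 'x' -> {1,3,4}, take 3 (2->3 ok)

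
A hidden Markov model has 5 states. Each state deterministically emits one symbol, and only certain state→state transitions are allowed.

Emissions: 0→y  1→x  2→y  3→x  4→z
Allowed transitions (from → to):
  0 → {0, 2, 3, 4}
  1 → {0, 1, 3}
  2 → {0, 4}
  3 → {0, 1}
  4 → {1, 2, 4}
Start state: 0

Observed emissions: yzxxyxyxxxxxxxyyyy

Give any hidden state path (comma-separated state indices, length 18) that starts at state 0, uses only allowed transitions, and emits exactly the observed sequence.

  t0 'y' -> {0,2}, take 0 (start)
  t1 'z' -> {4}, take 4 (0->4 ok)
  t2 'x' -> {1,3}, take 1 (4->1 ok)
  t3 'x' -> {1,3}, take 3 (1->3 ok)
  t4 'y' -> {0,2}, take 0 (3->0 ok)
  t5 'x' -> {1,3}, take 3 (0->3 ok)
  t6 'y' -> {0,2}, take 0 (3->0 ok)
  t7 'x' -> {1,3}, take 3 (0->3 ok)
  t8 'x' -> {1,3}, take 1 (3->1 ok)
  t9 'x' -> {1,3}, take 1 (1->1 ok)
  t10 'x' -> {1,3}, take 3 (1->3 ok)
  t11 'x' -> {1,3}, take 1 (3->1 ok)
  t12 'x' -> {1,3}, take 1 (1->1 ok)
  t13 'x' -> {1,3}, take 3 (1->3 ok)
  t14 'y' -> {0,2}, take 0 (3->0 ok)
  t15 'y' -> {0,2}, take 2 (0->2 ok)
  t16 'y' -> {0,2}, take 0 (2->0 ok)
  t17 'y' -> {0,2}, take 2 (0->2 ok)

0,4,1,3,0,3,0,3,1,1,3,1,1,3,0,2,0,2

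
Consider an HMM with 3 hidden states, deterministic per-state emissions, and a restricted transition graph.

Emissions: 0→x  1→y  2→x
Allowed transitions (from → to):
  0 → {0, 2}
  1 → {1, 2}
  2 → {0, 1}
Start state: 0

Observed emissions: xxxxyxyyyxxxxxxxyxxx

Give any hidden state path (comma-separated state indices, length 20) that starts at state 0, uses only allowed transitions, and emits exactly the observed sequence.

0,2,0,2,1,2,1,1,1,2,0,0,2,0,0,2,1,2,0,2

  t0 'x' -> {0,2}, take 0 (start)
  t1 'x' -> {0,2}, take 2 (0->2 ok)
  t2 'x' -> {0,2}, take 0 (2->0 ok)
  t3 'x' -> {0,2}, take 2 (0->2 ok)
  t4 'y' -> {1}, take 1 (2->1 ok)
  t5 'x' -> {0,2}, take 2 (1->2 ok)
  t6 'y' -> {1}, take 1 (2->1 ok)
  t7 'y' -> {1}, take 1 (1->1 ok)
  t8 'y' -> {1}, take 1 (1->1 ok)
  t9 'x' -> {0,2}, take 2 (1->2 ok)
  t10 'x' -> {0,2}, take 0 (2->0 ok)
  t11 'x' -> {0,2}, take 0 (0->0 ok)
  t12 'x' -> {0,2}, take 2 (0->2 ok)
  t13 'x' -> {0,2}, take 0 (2->0 ok)
  t14 'x' -> {0,2}, take 0 (0->0 ok)
  t15 'x' -> {0,2}, take 2 (0->2 ok)
  t16 'y' -> {1}, take 1 (2->1 ok)
  t17 'x' -> {0,2}, take 2 (1->2 ok)
  t18 'x' -> {0,2}, take 0 (2->0 ok)
  t19 'x' -> {0,2}, take 2 (0->2 ok)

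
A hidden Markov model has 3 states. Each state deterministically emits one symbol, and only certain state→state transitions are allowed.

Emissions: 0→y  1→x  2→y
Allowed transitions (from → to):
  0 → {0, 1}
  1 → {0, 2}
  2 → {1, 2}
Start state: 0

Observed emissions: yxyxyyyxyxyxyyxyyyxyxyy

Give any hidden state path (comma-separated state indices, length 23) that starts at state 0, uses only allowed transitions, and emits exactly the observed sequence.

0,1,0,1,2,2,2,1,2,1,2,1,2,2,1,0,0,0,1,2,1,0,0

  pos 0: y in {0,2}, choose 0; start
  pos 1: x in {1}, choose 1; 0->1 ok
  pos 2: y in {0,2}, choose 0; 1->0 ok
  pos 3: x in {1}, choose 1; 0->1 ok
  pos 4: y in {0,2}, choose 2; 1->2 ok
  pos 5: y in {0,2}, choose 2; 2->2 ok
  pos 6: y in {0,2}, choose 2; 2->2 ok
  pos 7: x in {1}, choose 1; 2->1 ok
  pos 8: y in {0,2}, choose 2; 1->2 ok
  pos 9: x in {1}, choose 1; 2->1 ok
  pos 10: y in {0,2}, choose 2; 1->2 ok
  pos 11: x in {1}, choose 1; 2->1 ok
  pos 12: y in {0,2}, choose 2; 1->2 ok
  pos 13: y in {0,2}, choose 2; 2->2 ok
  pos 14: x in {1}, choose 1; 2->1 ok
  pos 15: y in {0,2}, choose 0; 1->0 ok
  pos 16: y in {0,2}, choose 0; 0->0 ok
  pos 17: y in {0,2}, choose 0; 0->0 ok
  pos 18: x in {1}, choose 1; 0->1 ok
  pos 19: y in {0,2}, choose 2; 1->2 ok
  pos 20: x in {1}, choose 1; 2->1 ok
  pos 21: y in {0,2}, choose 0; 1->0 ok
  pos 22: y in {0,2}, choose 0; 0->0 ok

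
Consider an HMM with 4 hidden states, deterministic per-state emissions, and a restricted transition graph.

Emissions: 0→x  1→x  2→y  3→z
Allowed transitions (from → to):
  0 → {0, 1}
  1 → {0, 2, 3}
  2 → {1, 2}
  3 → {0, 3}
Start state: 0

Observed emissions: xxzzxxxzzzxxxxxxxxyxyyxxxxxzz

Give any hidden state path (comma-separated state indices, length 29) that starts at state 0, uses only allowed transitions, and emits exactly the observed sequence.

  t0 'x' -> {0,1}, take 0 (start)
  t1 'x' -> {0,1}, take 1 (0->1 ok)
  t2 'z' -> {3}, take 3 (1->3 ok)
  t3 'z' -> {3}, take 3 (3->3 ok)
  t4 'x' -> {0,1}, take 0 (3->0 ok)
  t5 'x' -> {0,1}, take 0 (0->0 ok)
  t6 'x' -> {0,1}, take 1 (0->1 ok)
  t7 'z' -> {3}, take 3 (1->3 ok)
  t8 'z' -> {3}, take 3 (3->3 ok)
  t9 'z' -> {3}, take 3 (3->3 ok)
  t10 'x' -> {0,1}, take 0 (3->0 ok)
  t11 'x' -> {0,1}, take 0 (0->0 ok)
  t12 'x' -> {0,1}, take 1 (0->1 ok)
  t13 'x' -> {0,1}, take 0 (1->0 ok)
  t14 'x' -> {0,1}, take 1 (0->1 ok)
  t15 'x' -> {0,1}, take 0 (1->0 ok)
  t16 'x' -> {0,1}, take 0 (0->0 ok)
  t17 'x' -> {0,1}, take 1 (0->1 ok)
  t18 'y' -> {2}, take 2 (1->2 ok)
  t19 'x' -> {0,1}, take 1 (2->1 ok)
  t20 'y' -> {2}, take 2 (1->2 ok)
  t21 'y' -> {2}, take 2 (2->2 ok)
  t22 'x' -> {0,1}, take 1 (2->1 ok)
  t23 'x' -> {0,1}, take 0 (1->0 ok)
  t24 'x' -> {0,1}, take 0 (0->0 ok)
  t25 'x' -> {0,1}, take 0 (0->0 ok)
  t26 'x' -> {0,1}, take 1 (0->1 ok)
  t27 'z' -> {3}, take 3 (1->3 ok)
  t28 'z' -> {3}, take 3 (3->3 ok)

0,1,3,3,0,0,1,3,3,3,0,0,1,0,1,0,0,1,2,1,2,2,1,0,0,0,1,3,3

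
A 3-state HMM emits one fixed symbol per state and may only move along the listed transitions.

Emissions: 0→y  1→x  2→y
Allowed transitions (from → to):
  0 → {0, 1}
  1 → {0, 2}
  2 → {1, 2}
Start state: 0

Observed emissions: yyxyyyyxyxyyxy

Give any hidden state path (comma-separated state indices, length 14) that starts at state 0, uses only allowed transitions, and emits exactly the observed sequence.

0,0,1,2,2,2,2,1,0,1,0,0,1,2

  0: obs=y cand={0,2} pick 0 [start]
  1: obs=y cand={0,2} pick 0 [0->0 ok]
  2: obs=x cand={1} pick 1 [0->1 ok]
  3: obs=y cand={0,2} pick 2 [1->2 ok]
  4: obs=y cand={0,2} pick 2 [2->2 ok]
  5: obs=y cand={0,2} pick 2 [2->2 ok]
  6: obs=y cand={0,2} pick 2 [2->2 ok]
  7: obs=x cand={1} pick 1 [2->1 ok]
  8: obs=y cand={0,2} pick 0 [1->0 ok]
  9: obs=x cand={1} pick 1 [0->1 ok]
  10: obs=y cand={0,2} pick 0 [1->0 ok]
  11: obs=y cand={0,2} pick 0 [0->0 ok]
  12: obs=x cand={1} pick 1 [0->1 ok]
  13: obs=y cand={0,2} pick 2 [1->2 ok]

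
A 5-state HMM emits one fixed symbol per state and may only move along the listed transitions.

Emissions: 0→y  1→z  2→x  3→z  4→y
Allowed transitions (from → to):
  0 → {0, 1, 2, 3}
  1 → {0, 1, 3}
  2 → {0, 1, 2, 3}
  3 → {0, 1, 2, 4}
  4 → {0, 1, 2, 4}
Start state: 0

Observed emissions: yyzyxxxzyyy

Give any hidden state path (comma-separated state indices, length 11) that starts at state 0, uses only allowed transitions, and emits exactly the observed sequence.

  0: obs=y cand={0,4} pick 0 [start]
  1: obs=y cand={0,4} pick 0 [0->0 ok]
  2: obs=z cand={1,3} pick 3 [0->3 ok]
  3: obs=y cand={0,4} pick 0 [3->0 ok]
  4: obs=x cand={2} pick 2 [0->2 ok]
  5: obs=x cand={2} pick 2 [2->2 ok]
  6: obs=x cand={2} pick 2 [2->2 ok]
  7: obs=z cand={1,3} pick 3 [2->3 ok]
  8: obs=y cand={0,4} pick 4 [3->4 ok]
  9: obs=y cand={0,4} pick 4 [4->4 ok]
  10: obs=y cand={0,4} pick 4 [4->4 ok]

0,0,3,0,2,2,2,3,4,4,4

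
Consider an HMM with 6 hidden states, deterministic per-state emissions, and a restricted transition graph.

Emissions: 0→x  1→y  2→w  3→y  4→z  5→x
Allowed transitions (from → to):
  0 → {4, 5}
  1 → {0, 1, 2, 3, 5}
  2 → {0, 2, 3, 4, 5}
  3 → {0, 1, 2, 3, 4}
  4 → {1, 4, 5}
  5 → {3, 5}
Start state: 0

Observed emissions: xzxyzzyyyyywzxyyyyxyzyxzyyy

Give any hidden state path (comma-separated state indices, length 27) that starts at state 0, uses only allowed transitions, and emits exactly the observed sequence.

  [0] x  {0,5}  => 0  start
  [1] z  {4}  => 4  0->4 ok
  [2] x  {0,5}  => 5  4->5 ok
  [3] y  {1,3}  => 3  5->3 ok
  [4] z  {4}  => 4  3->4 ok
  [5] z  {4}  => 4  4->4 ok
  [6] y  {1,3}  => 1  4->1 ok
  [7] y  {1,3}  => 3  1->3 ok
  [8] y  {1,3}  => 1  3->1 ok
  [9] y  {1,3}  => 1  1->1 ok
  [10] y  {1,3}  => 1  1->1 ok
  [11] w  {2}  => 2  1->2 ok
  [12] z  {4}  => 4  2->4 ok
  [13] x  {0,5}  => 5  4->5 ok
  [14] y  {1,3}  => 3  5->3 ok
  [15] y  {1,3}  => 3  3->3 ok
  [16] y  {1,3}  => 3  3->3 ok
  [17] y  {1,3}  => 1  3->1 ok
  [18] x  {0,5}  => 5  1->5 ok
  [19] y  {1,3}  => 3  5->3 ok
  [20] z  {4}  => 4  3->4 ok
  [21] y  {1,3}  => 1  4->1 ok
  [22] x  {0,5}  => 0  1->0 ok
  [23] z  {4}  => 4  0->4 ok
  [24] y  {1,3}  => 1  4->1 ok
  [25] y  {1,3}  => 1  1->1 ok
  [26] y  {1,3}  => 1  1->1 ok

0,4,5,3,4,4,1,3,1,1,1,2,4,5,3,3,3,1,5,3,4,1,0,4,1,1,1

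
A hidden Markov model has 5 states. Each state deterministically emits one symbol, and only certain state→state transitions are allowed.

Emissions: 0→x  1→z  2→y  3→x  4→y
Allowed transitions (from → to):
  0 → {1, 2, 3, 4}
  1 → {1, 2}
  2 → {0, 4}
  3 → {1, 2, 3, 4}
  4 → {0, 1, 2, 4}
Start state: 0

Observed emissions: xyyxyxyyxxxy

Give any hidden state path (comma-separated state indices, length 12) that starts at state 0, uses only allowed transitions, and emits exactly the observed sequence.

  0: obs=x cand={0,3} pick 0 [start]
  1: obs=y cand={2,4} pick 2 [0->2 ok]
  2: obs=y cand={2,4} pick 4 [2->4 ok]
  3: obs=x cand={0,3} pick 0 [4->0 ok]
  4: obs=y cand={2,4} pick 4 [0->4 ok]
  5: obs=x cand={0,3} pick 0 [4->0 ok]
  6: obs=y cand={2,4} pick 4 [0->4 ok]
  7: obs=y cand={2,4} pick 2 [4->2 ok]
  8: obs=x cand={0,3} pick 0 [2->0 ok]
  9: obs=x cand={0,3} pick 3 [0->3 ok]
  10: obs=x cand={0,3} pick 3 [3->3 ok]
  11: obs=y cand={2,4} pick 4 [3->4 ok]

0,2,4,0,4,0,4,2,0,3,3,4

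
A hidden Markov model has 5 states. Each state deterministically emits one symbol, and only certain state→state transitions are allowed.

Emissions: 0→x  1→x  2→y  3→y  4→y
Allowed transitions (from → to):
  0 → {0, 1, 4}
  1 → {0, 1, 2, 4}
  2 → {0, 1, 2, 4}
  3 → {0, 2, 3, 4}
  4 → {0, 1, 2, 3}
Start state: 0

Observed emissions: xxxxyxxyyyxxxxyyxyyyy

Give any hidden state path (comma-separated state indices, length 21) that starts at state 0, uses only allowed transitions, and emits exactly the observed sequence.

0,1,0,1,2,0,1,2,4,2,0,1,0,0,4,2,0,4,3,4,3

  0: obs=x cand={0,1} pick 0 [start]
  1: obs=x cand={0,1} pick 1 [0->1 ok]
  2: obs=x cand={0,1} pick 0 [1->0 ok]
  3: obs=x cand={0,1} pick 1 [0->1 ok]
  4: obs=y cand={2,3,4} pick 2 [1->2 ok]
  5: obs=x cand={0,1} pick 0 [2->0 ok]
  6: obs=x cand={0,1} pick 1 [0->1 ok]
  7: obs=y cand={2,3,4} pick 2 [1->2 ok]
  8: obs=y cand={2,3,4} pick 4 [2->4 ok]
  9: obs=y cand={2,3,4} pick 2 [4->2 ok]
  10: obs=x cand={0,1} pick 0 [2->0 ok]
  11: obs=x cand={0,1} pick 1 [0->1 ok]
  12: obs=x cand={0,1} pick 0 [1->0 ok]
  13: obs=x cand={0,1} pick 0 [0->0 ok]
  14: obs=y cand={2,3,4} pick 4 [0->4 ok]
  15: obs=y cand={2,3,4} pick 2 [4->2 ok]
  16: obs=x cand={0,1} pick 0 [2->0 ok]
  17: obs=y cand={2,3,4} pick 4 [0->4 ok]
  18: obs=y cand={2,3,4} pick 3 [4->3 ok]
  19: obs=y cand={2,3,4} pick 4 [3->4 ok]
  20: obs=y cand={2,3,4} pick 3 [4->3 ok]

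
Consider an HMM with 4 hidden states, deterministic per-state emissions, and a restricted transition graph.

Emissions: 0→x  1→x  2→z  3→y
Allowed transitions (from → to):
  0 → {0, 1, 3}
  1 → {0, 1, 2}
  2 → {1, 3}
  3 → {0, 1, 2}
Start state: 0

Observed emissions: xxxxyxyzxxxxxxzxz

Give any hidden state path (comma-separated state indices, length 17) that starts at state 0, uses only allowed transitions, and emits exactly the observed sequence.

  t0 'x' -> {0,1}, take 0 (start)
  t1 'x' -> {0,1}, take 0 (0->0 ok)
  t2 'x' -> {0,1}, take 0 (0->0 ok)
  t3 'x' -> {0,1}, take 0 (0->0 ok)
  t4 'y' -> {3}, take 3 (0->3 ok)
  t5 'x' -> {0,1}, take 0 (3->0 ok)
  t6 'y' -> {3}, take 3 (0->3 ok)
  t7 'z' -> {2}, take 2 (3->2 ok)
  t8 'x' -> {0,1}, take 1 (2->1 ok)
  t9 'x' -> {0,1}, take 1 (1->1 ok)
  t10 'x' -> {0,1}, take 1 (1->1 ok)
  t11 'x' -> {0,1}, take 0 (1->0 ok)
  t12 'x' -> {0,1}, take 1 (0->1 ok)
  t13 'x' -> {0,1}, take 1 (1->1 ok)
  t14 'z' -> {2}, take 2 (1->2 ok)
  t15 'x' -> {0,1}, take 1 (2->1 ok)
  t16 'z' -> {2}, take 2 (1->2 ok)

0,0,0,0,3,0,3,2,1,1,1,0,1,1,2,1,2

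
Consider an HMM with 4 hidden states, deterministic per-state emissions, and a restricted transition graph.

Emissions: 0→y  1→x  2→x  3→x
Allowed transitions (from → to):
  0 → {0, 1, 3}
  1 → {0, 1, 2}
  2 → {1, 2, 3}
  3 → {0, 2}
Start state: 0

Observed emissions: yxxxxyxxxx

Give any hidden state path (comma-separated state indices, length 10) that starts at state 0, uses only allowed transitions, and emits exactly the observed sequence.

  0: obs=y cand={0} pick 0 [start]
  1: obs=x cand={1,2,3} pick 3 [0->3 ok]
  2: obs=x cand={1,2,3} pick 2 [3->2 ok]
  3: obs=x cand={1,2,3} pick 2 [2->2 ok]
  4: obs=x cand={1,2,3} pick 3 [2->3 ok]
  5: obs=y cand={0} pick 0 [3->0 ok]
  6: obs=x cand={1,2,3} pick 3 [0->3 ok]
  7: obs=x cand={1,2,3} pick 2 [3->2 ok]
  8: obs=x cand={1,2,3} pick 1 [2->1 ok]
  9: obs=x cand={1,2,3} pick 2 [1->2 ok]

0,3,2,2,3,0,3,2,1,2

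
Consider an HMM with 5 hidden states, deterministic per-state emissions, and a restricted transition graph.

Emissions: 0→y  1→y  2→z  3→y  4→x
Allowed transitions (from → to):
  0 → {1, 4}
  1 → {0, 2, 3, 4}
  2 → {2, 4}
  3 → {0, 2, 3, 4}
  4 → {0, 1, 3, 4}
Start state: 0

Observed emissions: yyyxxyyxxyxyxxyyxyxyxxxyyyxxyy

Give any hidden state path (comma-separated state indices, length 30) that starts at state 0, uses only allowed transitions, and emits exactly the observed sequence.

  [0] y  {0,1,3}  => 0  start
  [1] y  {0,1,3}  => 1  0->1 ok
  [2] y  {0,1,3}  => 0  1->0 ok
  [3] x  {4}  => 4  0->4 ok
  [4] x  {4}  => 4  4->4 ok
  [5] y  {0,1,3}  => 3  4->3 ok
  [6] y  {0,1,3}  => 3  3->3 ok
  [7] x  {4}  => 4  3->4 ok
  [8] x  {4}  => 4  4->4 ok
  [9] y  {0,1,3}  => 0  4->0 ok
  [10] x  {4}  => 4  0->4 ok
  [11] y  {0,1,3}  => 1  4->1 ok
  [12] x  {4}  => 4  1->4 ok
  [13] x  {4}  => 4  4->4 ok
  [14] y  {0,1,3}  => 0  4->0 ok
  [15] y  {0,1,3}  => 1  0->1 ok
  [16] x  {4}  => 4  1->4 ok
  [17] y  {0,1,3}  => 0  4->0 ok
  [18] x  {4}  => 4  0->4 ok
  [19] y  {0,1,3}  => 0  4->0 ok
  [20] x  {4}  => 4  0->4 ok
  [21] x  {4}  => 4  4->4 ok
  [22] x  {4}  => 4  4->4 ok
  [23] y  {0,1,3}  => 3  4->3 ok
  [24] y  {0,1,3}  => 0  3->0 ok
  [25] y  {0,1,3}  => 1  0->1 ok
  [26] x  {4}  => 4  1->4 ok
  [27] x  {4}  => 4  4->4 ok
  [28] y  {0,1,3}  => 0  4->0 ok
  [29] y  {0,1,3}  => 1  0->1 ok

0,1,0,4,4,3,3,4,4,0,4,1,4,4,0,1,4,0,4,0,4,4,4,3,0,1,4,4,0,1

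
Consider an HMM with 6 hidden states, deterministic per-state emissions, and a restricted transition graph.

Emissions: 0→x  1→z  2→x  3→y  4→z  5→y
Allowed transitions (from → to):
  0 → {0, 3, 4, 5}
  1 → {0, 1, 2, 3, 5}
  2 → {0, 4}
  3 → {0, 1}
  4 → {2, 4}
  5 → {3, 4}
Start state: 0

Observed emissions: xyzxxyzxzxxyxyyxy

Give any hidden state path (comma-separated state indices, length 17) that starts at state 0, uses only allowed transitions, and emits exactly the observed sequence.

0,5,4,2,0,5,4,2,4,2,0,3,0,5,3,0,3

  0: obs=x cand={0,2} pick 0 [start]
  1: obs=y cand={3,5} pick 5 [0->5 ok]
  2: obs=z cand={1,4} pick 4 [5->4 ok]
  3: obs=x cand={0,2} pick 2 [4->2 ok]
  4: obs=x cand={0,2} pick 0 [2->0 ok]
  5: obs=y cand={3,5} pick 5 [0->5 ok]
  6: obs=z cand={1,4} pick 4 [5->4 ok]
  7: obs=x cand={0,2} pick 2 [4->2 ok]
  8: obs=z cand={1,4} pick 4 [2->4 ok]
  9: obs=x cand={0,2} pick 2 [4->2 ok]
  10: obs=x cand={0,2} pick 0 [2->0 ok]
  11: obs=y cand={3,5} pick 3 [0->3 ok]
  12: obs=x cand={0,2} pick 0 [3->0 ok]
  13: obs=y cand={3,5} pick 5 [0->5 ok]
  14: obs=y cand={3,5} pick 3 [5->3 ok]
  15: obs=x cand={0,2} pick 0 [3->0 ok]
  16: obs=y cand={3,5} pick 3 [0->3 ok]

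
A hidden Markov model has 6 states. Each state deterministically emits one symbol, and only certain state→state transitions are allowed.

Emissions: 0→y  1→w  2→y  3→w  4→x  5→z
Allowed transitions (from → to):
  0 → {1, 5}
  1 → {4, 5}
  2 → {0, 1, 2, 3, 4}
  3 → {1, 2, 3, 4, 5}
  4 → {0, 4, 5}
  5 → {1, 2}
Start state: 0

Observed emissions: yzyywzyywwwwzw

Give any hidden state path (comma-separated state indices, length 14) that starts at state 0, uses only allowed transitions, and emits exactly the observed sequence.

  pos 0: y in {0,2}, choose 0; start
  pos 1: z in {5}, choose 5; 0->5 ok
  pos 2: y in {0,2}, choose 2; 5->2 ok
  pos 3: y in {0,2}, choose 0; 2->0 ok
  pos 4: w in {1,3}, choose 1; 0->1 ok
  pos 5: z in {5}, choose 5; 1->5 ok
  pos 6: y in {0,2}, choose 2; 5->2 ok
  pos 7: y in {0,2}, choose 2; 2->2 ok
  pos 8: w in {1,3}, choose 3; 2->3 ok
  pos 9: w in {1,3}, choose 3; 3->3 ok
  pos 10: w in {1,3}, choose 3; 3->3 ok
  pos 11: w in {1,3}, choose 1; 3->1 ok
  pos 12: z in {5}, choose 5; 1->5 ok
  pos 13: w in {1,3}, choose 1; 5->1 ok

0,5,2,0,1,5,2,2,3,3,3,1,5,1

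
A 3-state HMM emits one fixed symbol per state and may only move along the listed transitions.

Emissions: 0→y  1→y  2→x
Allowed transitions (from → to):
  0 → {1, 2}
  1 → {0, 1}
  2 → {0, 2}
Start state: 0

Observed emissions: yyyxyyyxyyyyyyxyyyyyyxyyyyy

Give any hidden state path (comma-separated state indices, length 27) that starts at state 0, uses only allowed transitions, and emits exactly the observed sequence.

0,1,0,2,0,1,0,2,0,1,1,1,1,0,2,0,1,0,1,1,0,2,0,1,1,1,0

  t0 'y' -> {0,1}, take 0 (start)
  t1 'y' -> {0,1}, take 1 (0->1 ok)
  t2 'y' -> {0,1}, take 0 (1->0 ok)
  t3 'x' -> {2}, take 2 (0->2 ok)
  t4 'y' -> {0,1}, take 0 (2->0 ok)
  t5 'y' -> {0,1}, take 1 (0->1 ok)
  t6 'y' -> {0,1}, take 0 (1->0 ok)
  t7 'x' -> {2}, take 2 (0->2 ok)
  t8 'y' -> {0,1}, take 0 (2->0 ok)
  t9 'y' -> {0,1}, take 1 (0->1 ok)
  t10 'y' -> {0,1}, take 1 (1->1 ok)
  t11 'y' -> {0,1}, take 1 (1->1 ok)
  t12 'y' -> {0,1}, take 1 (1->1 ok)
  t13 'y' -> {0,1}, take 0 (1->0 ok)
  t14 'x' -> {2}, take 2 (0->2 ok)
  t15 'y' -> {0,1}, take 0 (2->0 ok)
  t16 'y' -> {0,1}, take 1 (0->1 ok)
  t17 'y' -> {0,1}, take 0 (1->0 ok)
  t18 'y' -> {0,1}, take 1 (0->1 ok)
  t19 'y' -> {0,1}, take 1 (1->1 ok)
  t20 'y' -> {0,1}, take 0 (1->0 ok)
  t21 'x' -> {2}, take 2 (0->2 ok)
  t22 'y' -> {0,1}, take 0 (2->0 ok)
  t23 'y' -> {0,1}, take 1 (0->1 ok)
  t24 'y' -> {0,1}, take 1 (1->1 ok)
  t25 'y' -> {0,1}, take 1 (1->1 ok)
  t26 'y' -> {0,1}, take 0 (1->0 ok)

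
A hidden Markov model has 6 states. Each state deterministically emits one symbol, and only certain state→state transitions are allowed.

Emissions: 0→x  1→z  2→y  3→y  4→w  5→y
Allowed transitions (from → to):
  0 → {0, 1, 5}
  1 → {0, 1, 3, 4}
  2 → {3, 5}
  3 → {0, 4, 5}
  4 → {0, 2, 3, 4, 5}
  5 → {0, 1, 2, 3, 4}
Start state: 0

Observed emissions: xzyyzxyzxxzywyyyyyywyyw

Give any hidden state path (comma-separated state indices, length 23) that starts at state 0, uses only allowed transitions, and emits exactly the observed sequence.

  pos 0: x in {0}, choose 0; start
  pos 1: z in {1}, choose 1; 0->1 ok
  pos 2: y in {2,3,5}, choose 3; 1->3 ok
  pos 3: y in {2,3,5}, choose 5; 3->5 ok
  pos 4: z in {1}, choose 1; 5->1 ok
  pos 5: x in {0}, choose 0; 1->0 ok
  pos 6: y in {2,3,5}, choose 5; 0->5 ok
  pos 7: z in {1}, choose 1; 5->1 ok
  pos 8: x in {0}, choose 0; 1->0 ok
  pos 9: x in {0}, choose 0; 0->0 ok
  pos 10: z in {1}, choose 1; 0->1 ok
  pos 11: y in {2,3,5}, choose 3; 1->3 ok
  pos 12: w in {4}, choose 4; 3->4 ok
  pos 13: y in {2,3,5}, choose 2; 4->2 ok
  pos 14: y in {2,3,5}, choose 5; 2->5 ok
  pos 15: y in {2,3,5}, choose 2; 5->2 ok
  pos 16: y in {2,3,5}, choose 5; 2->5 ok
  pos 17: y in {2,3,5}, choose 2; 5->2 ok
  pos 18: y in {2,3,5}, choose 3; 2->3 ok
  pos 19: w in {4}, choose 4; 3->4 ok
  pos 20: y in {2,3,5}, choose 2; 4->2 ok
  pos 21: y in {2,3,5}, choose 5; 2->5 ok
  pos 22: w in {4}, choose 4; 5->4 ok

0,1,3,5,1,0,5,1,0,0,1,3,4,2,5,2,5,2,3,4,2,5,4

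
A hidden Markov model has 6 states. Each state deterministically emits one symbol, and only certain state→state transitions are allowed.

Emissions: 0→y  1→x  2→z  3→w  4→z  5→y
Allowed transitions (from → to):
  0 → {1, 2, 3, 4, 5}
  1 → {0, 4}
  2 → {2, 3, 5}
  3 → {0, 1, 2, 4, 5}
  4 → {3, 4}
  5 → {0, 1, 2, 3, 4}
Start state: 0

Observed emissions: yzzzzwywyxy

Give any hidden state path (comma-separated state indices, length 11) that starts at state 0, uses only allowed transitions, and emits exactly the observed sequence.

  pos 0: y in {0,5}, choose 0; start
  pos 1: z in {2,4}, choose 4; 0->4 ok
  pos 2: z in {2,4}, choose 4; 4->4 ok
  pos 3: z in {2,4}, choose 4; 4->4 ok
  pos 4: z in {2,4}, choose 4; 4->4 ok
  pos 5: w in {3}, choose 3; 4->3 ok
  pos 6: y in {0,5}, choose 5; 3->5 ok
  pos 7: w in {3}, choose 3; 5->3 ok
  pos 8: y in {0,5}, choose 5; 3->5 ok
  pos 9: x in {1}, choose 1; 5->1 ok
  pos 10: y in {0,5}, choose 0; 1->0 ok

0,4,4,4,4,3,5,3,5,1,0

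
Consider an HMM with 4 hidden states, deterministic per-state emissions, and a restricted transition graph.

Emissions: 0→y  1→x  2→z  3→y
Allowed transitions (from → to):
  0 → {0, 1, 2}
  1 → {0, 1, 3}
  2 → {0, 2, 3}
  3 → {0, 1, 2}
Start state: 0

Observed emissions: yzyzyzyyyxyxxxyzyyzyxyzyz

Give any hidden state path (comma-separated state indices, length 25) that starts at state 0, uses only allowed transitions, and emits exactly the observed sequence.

0,2,0,2,3,2,0,0,0,1,0,1,1,1,3,2,0,0,2,3,1,0,2,3,2

  pos 0: y in {0,3}, choose 0; start
  pos 1: z in {2}, choose 2; 0->2 ok
  pos 2: y in {0,3}, choose 0; 2->0 ok
  pos 3: z in {2}, choose 2; 0->2 ok
  pos 4: y in {0,3}, choose 3; 2->3 ok
  pos 5: z in {2}, choose 2; 3->2 ok
  pos 6: y in {0,3}, choose 0; 2->0 ok
  pos 7: y in {0,3}, choose 0; 0->0 ok
  pos 8: y in {0,3}, choose 0; 0->0 ok
  pos 9: x in {1}, choose 1; 0->1 ok
  pos 10: y in {0,3}, choose 0; 1->0 ok
  pos 11: x in {1}, choose 1; 0->1 ok
  pos 12: x in {1}, choose 1; 1->1 ok
  pos 13: x in {1}, choose 1; 1->1 ok
  pos 14: y in {0,3}, choose 3; 1->3 ok
  pos 15: z in {2}, choose 2; 3->2 ok
  pos 16: y in {0,3}, choose 0; 2->0 ok
  pos 17: y in {0,3}, choose 0; 0->0 ok
  pos 18: z in {2}, choose 2; 0->2 ok
  pos 19: y in {0,3}, choose 3; 2->3 ok
  pos 20: x in {1}, choose 1; 3->1 ok
  pos 21: y in {0,3}, choose 0; 1->0 ok
  pos 22: z in {2}, choose 2; 0->2 ok
  pos 23: y in {0,3}, choose 3; 2->3 ok
  pos 24: z in {2}, choose 2; 3->2 ok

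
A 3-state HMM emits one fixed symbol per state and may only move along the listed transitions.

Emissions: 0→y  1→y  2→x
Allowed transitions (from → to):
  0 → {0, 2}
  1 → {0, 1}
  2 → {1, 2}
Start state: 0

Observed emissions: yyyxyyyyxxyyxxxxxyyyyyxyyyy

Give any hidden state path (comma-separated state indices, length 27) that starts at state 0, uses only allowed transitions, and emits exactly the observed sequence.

  t0 'y' -> {0,1}, take 0 (start)
  t1 'y' -> {0,1}, take 0 (0->0 ok)
  t2 'y' -> {0,1}, take 0 (0->0 ok)
  t3 'x' -> {2}, take 2 (0->2 ok)
  t4 'y' -> {0,1}, take 1 (2->1 ok)
  t5 'y' -> {0,1}, take 1 (1->1 ok)
  t6 'y' -> {0,1}, take 1 (1->1 ok)
  t7 'y' -> {0,1}, take 0 (1->0 ok)
  t8 'x' -> {2}, take 2 (0->2 ok)
  t9 'x' -> {2}, take 2 (2->2 ok)
  t10 'y' -> {0,1}, take 1 (2->1 ok)
  t11 'y' -> {0,1}, take 0 (1->0 ok)
  t12 'x' -> {2}, take 2 (0->2 ok)
  t13 'x' -> {2}, take 2 (2->2 ok)
  t14 'x' -> {2}, take 2 (2->2 ok)
  t15 'x' -> {2}, take 2 (2->2 ok)
  t16 'x' -> {2}, take 2 (2->2 ok)
  t17 'y' -> {0,1}, take 1 (2->1 ok)
  t18 'y' -> {0,1}, take 1 (1->1 ok)
  t19 'y' -> {0,1}, take 0 (1->0 ok)
  t20 'y' -> {0,1}, take 0 (0->0 ok)
  t21 'y' -> {0,1}, take 0 (0->0 ok)
  t22 'x' -> {2}, take 2 (0->2 ok)
  t23 'y' -> {0,1}, take 1 (2->1 ok)
  t24 'y' -> {0,1}, take 1 (1->1 ok)
  t25 'y' -> {0,1}, take 1 (1->1 ok)
  t26 'y' -> {0,1}, take 1 (1->1 ok)

0,0,0,2,1,1,1,0,2,2,1,0,2,2,2,2,2,1,1,0,0,0,2,1,1,1,1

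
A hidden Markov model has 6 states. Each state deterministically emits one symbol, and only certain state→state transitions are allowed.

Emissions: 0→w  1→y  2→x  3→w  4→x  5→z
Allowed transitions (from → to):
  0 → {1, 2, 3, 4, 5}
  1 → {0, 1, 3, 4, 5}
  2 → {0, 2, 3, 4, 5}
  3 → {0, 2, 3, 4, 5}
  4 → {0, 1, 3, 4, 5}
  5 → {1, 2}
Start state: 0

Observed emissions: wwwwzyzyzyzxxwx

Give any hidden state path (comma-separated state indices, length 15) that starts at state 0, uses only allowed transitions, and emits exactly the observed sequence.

  0: obs=w cand={0,3} pick 0 [start]
  1: obs=w cand={0,3} pick 3 [0->3 ok]
  2: obs=w cand={0,3} pick 3 [3->3 ok]
  3: obs=w cand={0,3} pick 3 [3->3 ok]
  4: obs=z cand={5} pick 5 [3->5 ok]
  5: obs=y cand={1} pick 1 [5->1 ok]
  6: obs=z cand={5} pick 5 [1->5 ok]
  7: obs=y cand={1} pick 1 [5->1 ok]
  8: obs=z cand={5} pick 5 [1->5 ok]
  9: obs=y cand={1} pick 1 [5->1 ok]
  10: obs=z cand={5} pick 5 [1->5 ok]
  11: obs=x cand={2,4} pick 2 [5->2 ok]
  12: obs=x cand={2,4} pick 2 [2->2 ok]
  13: obs=w cand={0,3} pick 3 [2->3 ok]
  14: obs=x cand={2,4} pick 4 [3->4 ok]

0,3,3,3,5,1,5,1,5,1,5,2,2,3,4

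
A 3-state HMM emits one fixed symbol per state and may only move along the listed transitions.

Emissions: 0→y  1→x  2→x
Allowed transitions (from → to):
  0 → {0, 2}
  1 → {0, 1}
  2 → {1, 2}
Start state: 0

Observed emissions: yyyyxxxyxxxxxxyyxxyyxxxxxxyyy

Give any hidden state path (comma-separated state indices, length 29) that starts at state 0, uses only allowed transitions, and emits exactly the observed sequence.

0,0,0,0,2,2,1,0,2,2,2,2,2,1,0,0,2,1,0,0,2,2,2,1,1,1,0,0,0

  [0] y  {0}  => 0  start
  [1] y  {0}  => 0  0->0 ok
  [2] y  {0}  => 0  0->0 ok
  [3] y  {0}  => 0  0->0 ok
  [4] x  {1,2}  => 2  0->2 ok
  [5] x  {1,2}  => 2  2->2 ok
  [6] x  {1,2}  => 1  2->1 ok
  [7] y  {0}  => 0  1->0 ok
  [8] x  {1,2}  => 2  0->2 ok
  [9] x  {1,2}  => 2  2->2 ok
  [10] x  {1,2}  => 2  2->2 ok
  [11] x  {1,2}  => 2  2->2 ok
  [12] x  {1,2}  => 2  2->2 ok
  [13] x  {1,2}  => 1  2->1 ok
  [14] y  {0}  => 0  1->0 ok
  [15] y  {0}  => 0  0->0 ok
  [16] x  {1,2}  => 2  0->2 ok
  [17] x  {1,2}  => 1  2->1 ok
  [18] y  {0}  => 0  1->0 ok
  [19] y  {0}  => 0  0->0 ok
  [20] x  {1,2}  => 2  0->2 ok
  [21] x  {1,2}  => 2  2->2 ok
  [22] x  {1,2}  => 2  2->2 ok
  [23] x  {1,2}  => 1  2->1 ok
  [24] x  {1,2}  => 1  1->1 ok
  [25] x  {1,2}  => 1  1->1 ok
  [26] y  {0}  => 0  1->0 ok
  [27] y  {0}  => 0  0->0 ok
  [28] y  {0}  => 0  0->0 ok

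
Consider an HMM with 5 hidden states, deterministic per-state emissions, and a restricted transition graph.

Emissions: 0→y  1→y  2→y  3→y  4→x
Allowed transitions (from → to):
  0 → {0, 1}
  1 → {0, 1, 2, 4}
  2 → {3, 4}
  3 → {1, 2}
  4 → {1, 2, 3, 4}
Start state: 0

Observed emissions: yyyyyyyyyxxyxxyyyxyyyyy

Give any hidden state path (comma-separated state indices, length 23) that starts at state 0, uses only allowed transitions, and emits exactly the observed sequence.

  [0] y  {0,1,2,3}  => 0  start
  [1] y  {0,1,2,3}  => 0  0->0 ok
  [2] y  {0,1,2,3}  => 0  0->0 ok
  [3] y  {0,1,2,3}  => 1  0->1 ok
  [4] y  {0,1,2,3}  => 0  1->0 ok
  [5] y  {0,1,2,3}  => 0  0->0 ok
  [6] y  {0,1,2,3}  => 0  0->0 ok
  [7] y  {0,1,2,3}  => 1  0->1 ok
  [8] y  {0,1,2,3}  => 1  1->1 ok
  [9] x  {4}  => 4  1->4 ok
  [10] x  {4}  => 4  4->4 ok
  [11] y  {0,1,2,3}  => 2  4->2 ok
  [12] x  {4}  => 4  2->4 ok
  [13] x  {4}  => 4  4->4 ok
  [14] y  {0,1,2,3}  => 3  4->3 ok
  [15] y  {0,1,2,3}  => 1  3->1 ok
  [16] y  {0,1,2,3}  => 2  1->2 ok
  [17] x  {4}  => 4  2->4 ok
  [18] y  {0,1,2,3}  => 2  4->2 ok
  [19] y  {0,1,2,3}  => 3  2->3 ok
  [20] y  {0,1,2,3}  => 2  3->2 ok
  [21] y  {0,1,2,3}  => 3  2->3 ok
  [22] y  {0,1,2,3}  => 2  3->2 ok

0,0,0,1,0,0,0,1,1,4,4,2,4,4,3,1,2,4,2,3,2,3,2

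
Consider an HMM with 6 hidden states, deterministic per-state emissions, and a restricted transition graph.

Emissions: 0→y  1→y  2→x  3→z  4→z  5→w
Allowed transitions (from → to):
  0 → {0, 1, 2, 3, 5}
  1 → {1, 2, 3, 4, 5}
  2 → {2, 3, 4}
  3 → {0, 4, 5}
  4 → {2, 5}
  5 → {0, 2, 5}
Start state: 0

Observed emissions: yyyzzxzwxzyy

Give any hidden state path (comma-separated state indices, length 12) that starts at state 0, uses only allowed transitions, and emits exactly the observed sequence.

0,1,1,3,4,2,4,5,2,3,0,0

  t0 'y' -> {0,1}, take 0 (start)
  t1 'y' -> {0,1}, take 1 (0->1 ok)
  t2 'y' -> {0,1}, take 1 (1->1 ok)
  t3 'z' -> {3,4}, take 3 (1->3 ok)
  t4 'z' -> {3,4}, take 4 (3->4 ok)
  t5 'x' -> {2}, take 2 (4->2 ok)
  t6 'z' -> {3,4}, take 4 (2->4 ok)
  t7 'w' -> {5}, take 5 (4->5 ok)
  t8 'x' -> {2}, take 2 (5->2 ok)
  t9 'z' -> {3,4}, take 3 (2->3 ok)
  t10 'y' -> {0,1}, take 0 (3->0 ok)
  t11 'y' -> {0,1}, take 0 (0->0 ok)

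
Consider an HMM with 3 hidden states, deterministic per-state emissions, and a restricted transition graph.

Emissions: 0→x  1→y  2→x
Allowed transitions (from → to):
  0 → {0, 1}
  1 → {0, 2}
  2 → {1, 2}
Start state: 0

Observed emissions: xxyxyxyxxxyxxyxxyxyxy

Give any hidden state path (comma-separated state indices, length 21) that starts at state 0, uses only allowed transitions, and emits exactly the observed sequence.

  t0 'x' -> {0,2}, take 0 (start)
  t1 'x' -> {0,2}, take 0 (0->0 ok)
  t2 'y' -> {1}, take 1 (0->1 ok)
  t3 'x' -> {0,2}, take 0 (1->0 ok)
  t4 'y' -> {1}, take 1 (0->1 ok)
  t5 'x' -> {0,2}, take 0 (1->0 ok)
  t6 'y' -> {1}, take 1 (0->1 ok)
  t7 'x' -> {0,2}, take 0 (1->0 ok)
  t8 'x' -> {0,2}, take 0 (0->0 ok)
  t9 'x' -> {0,2}, take 0 (0->0 ok)
  t10 'y' -> {1}, take 1 (0->1 ok)
  t11 'x' -> {0,2}, take 2 (1->2 ok)
  t12 'x' -> {0,2}, take 2 (2->2 ok)
  t13 'y' -> {1}, take 1 (2->1 ok)
  t14 'x' -> {0,2}, take 2 (1->2 ok)
  t15 'x' -> {0,2}, take 2 (2->2 ok)
  t16 'y' -> {1}, take 1 (2->1 ok)
  t17 'x' -> {0,2}, take 2 (1->2 ok)
  t18 'y' -> {1}, take 1 (2->1 ok)
  t19 'x' -> {0,2}, take 2 (1->2 ok)
  t20 'y' -> {1}, take 1 (2->1 ok)

0,0,1,0,1,0,1,0,0,0,1,2,2,1,2,2,1,2,1,2,1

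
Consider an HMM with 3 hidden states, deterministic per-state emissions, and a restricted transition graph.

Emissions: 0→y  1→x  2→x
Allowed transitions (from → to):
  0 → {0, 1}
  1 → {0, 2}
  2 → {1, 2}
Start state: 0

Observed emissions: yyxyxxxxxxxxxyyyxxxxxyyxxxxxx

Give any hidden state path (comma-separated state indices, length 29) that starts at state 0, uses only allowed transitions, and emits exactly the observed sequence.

  [0] y  {0}  => 0  start
  [1] y  {0}  => 0  0->0 ok
  [2] x  {1,2}  => 1  0->1 ok
  [3] y  {0}  => 0  1->0 ok
  [4] x  {1,2}  => 1  0->1 ok
  [5] x  {1,2}  => 2  1->2 ok
  [6] x  {1,2}  => 2  2->2 ok
  [7] x  {1,2}  => 2  2->2 ok
  [8] x  {1,2}  => 1  2->1 ok
  [9] x  {1,2}  => 2  1->2 ok
  [10] x  {1,2}  => 2  2->2 ok
  [11] x  {1,2}  => 2  2->2 ok
  [12] x  {1,2}  => 1  2->1 ok
  [13] y  {0}  => 0  1->0 ok
  [14] y  {0}  => 0  0->0 ok
  [15] y  {0}  => 0  0->0 ok
  [16] x  {1,2}  => 1  0->1 ok
  [17] x  {1,2}  => 2  1->2 ok
  [18] x  {1,2}  => 1  2->1 ok
  [19] x  {1,2}  => 2  1->2 ok
  [20] x  {1,2}  => 1  2->1 ok
  [21] y  {0}  => 0  1->0 ok
  [22] y  {0}  => 0  0->0 ok
  [23] x  {1,2}  => 1  0->1 ok
  [24] x  {1,2}  => 2  1->2 ok
  [25] x  {1,2}  => 2  2->2 ok
  [26] x  {1,2}  => 2  2->2 ok
  [27] x  {1,2}  => 1  2->1 ok
  [28] x  {1,2}  => 2  1->2 ok

0,0,1,0,1,2,2,2,1,2,2,2,1,0,0,0,1,2,1,2,1,0,0,1,2,2,2,1,2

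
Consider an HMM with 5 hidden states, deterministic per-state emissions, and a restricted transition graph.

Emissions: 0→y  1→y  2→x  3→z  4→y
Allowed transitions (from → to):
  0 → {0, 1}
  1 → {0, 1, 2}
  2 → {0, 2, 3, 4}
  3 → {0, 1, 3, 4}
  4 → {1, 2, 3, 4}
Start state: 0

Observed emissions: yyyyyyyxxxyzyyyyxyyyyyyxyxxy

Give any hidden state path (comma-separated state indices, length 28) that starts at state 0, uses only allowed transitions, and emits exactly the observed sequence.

  t0 'y' -> {0,1,4}, take 0 (start)
  t1 'y' -> {0,1,4}, take 1 (0->1 ok)
  t2 'y' -> {0,1,4}, take 0 (1->0 ok)
  t3 'y' -> {0,1,4}, take 0 (0->0 ok)
  t4 'y' -> {0,1,4}, take 0 (0->0 ok)
  t5 'y' -> {0,1,4}, take 0 (0->0 ok)
  t6 'y' -> {0,1,4}, take 1 (0->1 ok)
  t7 'x' -> {2}, take 2 (1->2 ok)
  t8 'x' -> {2}, take 2 (2->2 ok)
  t9 'x' -> {2}, take 2 (2->2 ok)
  t10 'y' -> {0,1,4}, take 4 (2->4 ok)
  t11 'z' -> {3}, take 3 (4->3 ok)
  t12 'y' -> {0,1,4}, take 0 (3->0 ok)
  t13 'y' -> {0,1,4}, take 1 (0->1 ok)
  t14 'y' -> {0,1,4}, take 1 (1->1 ok)
  t15 'y' -> {0,1,4}, take 1 (1->1 ok)
  t16 'x' -> {2}, take 2 (1->2 ok)
  t17 'y' -> {0,1,4}, take 0 (2->0 ok)
  t18 'y' -> {0,1,4}, take 0 (0->0 ok)
  t19 'y' -> {0,1,4}, take 1 (0->1 ok)
  t20 'y' -> {0,1,4}, take 1 (1->1 ok)
  t21 'y' -> {0,1,4}, take 0 (1->0 ok)
  t22 'y' -> {0,1,4}, take 1 (0->1 ok)
  t23 'x' -> {2}, take 2 (1->2 ok)
  t24 'y' -> {0,1,4}, take 4 (2->4 ok)
  t25 'x' -> {2}, take 2 (4->2 ok)
  t26 'x' -> {2}, take 2 (2->2 ok)
  t27 'y' -> {0,1,4}, take 4 (2->4 ok)

0,1,0,0,0,0,1,2,2,2,4,3,0,1,1,1,2,0,0,1,1,0,1,2,4,2,2,4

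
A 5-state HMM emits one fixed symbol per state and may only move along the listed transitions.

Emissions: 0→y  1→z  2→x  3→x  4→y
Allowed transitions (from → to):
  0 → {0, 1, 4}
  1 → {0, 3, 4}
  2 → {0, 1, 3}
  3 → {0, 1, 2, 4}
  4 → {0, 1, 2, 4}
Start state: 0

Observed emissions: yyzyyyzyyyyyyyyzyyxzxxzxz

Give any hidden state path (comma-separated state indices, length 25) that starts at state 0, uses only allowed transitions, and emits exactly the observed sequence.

  t0 'y' -> {0,4}, take 0 (start)
  t1 'y' -> {0,4}, take 4 (0->4 ok)
  t2 'z' -> {1}, take 1 (4->1 ok)
  t3 'y' -> {0,4}, take 0 (1->0 ok)
  t4 'y' -> {0,4}, take 0 (0->0 ok)
  t5 'y' -> {0,4}, take 4 (0->4 ok)
  t6 'z' -> {1}, take 1 (4->1 ok)
  t7 'y' -> {0,4}, take 0 (1->0 ok)
  t8 'y' -> {0,4}, take 4 (0->4 ok)
  t9 'y' -> {0,4}, take 4 (4->4 ok)
  t10 'y' -> {0,4}, take 4 (4->4 ok)
  t11 'y' -> {0,4}, take 0 (4->0 ok)
  t12 'y' -> {0,4}, take 0 (0->0 ok)
  t13 'y' -> {0,4}, take 0 (0->0 ok)
  t14 'y' -> {0,4}, take 4 (0->4 ok)
  t15 'z' -> {1}, take 1 (4->1 ok)
  t16 'y' -> {0,4}, take 4 (1->4 ok)
  t17 'y' -> {0,4}, take 4 (4->4 ok)
  t18 'x' -> {2,3}, take 2 (4->2 ok)
  t19 'z' -> {1}, take 1 (2->1 ok)
  t20 'x' -> {2,3}, take 3 (1->3 ok)
  t21 'x' -> {2,3}, take 2 (3->2 ok)
  t22 'z' -> {1}, take 1 (2->1 ok)
  t23 'x' -> {2,3}, take 3 (1->3 ok)
  t24 'z' -> {1}, take 1 (3->1 ok)

0,4,1,0,0,4,1,0,4,4,4,0,0,0,4,1,4,4,2,1,3,2,1,3,1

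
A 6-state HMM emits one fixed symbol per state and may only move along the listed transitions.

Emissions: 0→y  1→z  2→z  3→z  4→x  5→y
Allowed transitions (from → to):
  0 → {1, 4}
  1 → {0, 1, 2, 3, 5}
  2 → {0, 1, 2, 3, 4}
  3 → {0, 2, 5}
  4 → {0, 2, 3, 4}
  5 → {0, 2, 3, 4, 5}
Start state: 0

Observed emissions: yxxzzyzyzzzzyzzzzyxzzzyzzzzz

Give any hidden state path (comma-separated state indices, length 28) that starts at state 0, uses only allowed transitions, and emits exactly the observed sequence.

  t0 'y' -> {0,5}, take 0 (start)
  t1 'x' -> {4}, take 4 (0->4 ok)
  t2 'x' -> {4}, take 4 (4->4 ok)
  t3 'z' -> {1,2,3}, take 2 (4->2 ok)
  t4 'z' -> {1,2,3}, take 3 (2->3 ok)
  t5 'y' -> {0,5}, take 5 (3->5 ok)
  t6 'z' -> {1,2,3}, take 3 (5->3 ok)
  t7 'y' -> {0,5}, take 5 (3->5 ok)
  t8 'z' -> {1,2,3}, take 3 (5->3 ok)
  t9 'z' -> {1,2,3}, take 2 (3->2 ok)
  t10 'z' -> {1,2,3}, take 2 (2->2 ok)
  t11 'z' -> {1,2,3}, take 3 (2->3 ok)
  t12 'y' -> {0,5}, take 5 (3->5 ok)
  t13 'z' -> {1,2,3}, take 2 (5->2 ok)
  t14 'z' -> {1,2,3}, take 1 (2->1 ok)
  t15 'z' -> {1,2,3}, take 1 (1->1 ok)
  t16 'z' -> {1,2,3}, take 3 (1->3 ok)
  t17 'y' -> {0,5}, take 0 (3->0 ok)
  t18 'x' -> {4}, take 4 (0->4 ok)
  t19 'z' -> {1,2,3}, take 3 (4->3 ok)
  t20 'z' -> {1,2,3}, take 2 (3->2 ok)
  t21 'z' -> {1,2,3}, take 3 (2->3 ok)
  t22 'y' -> {0,5}, take 5 (3->5 ok)
  t23 'z' -> {1,2,3}, take 3 (5->3 ok)
  t24 'z' -> {1,2,3}, take 2 (3->2 ok)
  t25 'z' -> {1,2,3}, take 2 (2->2 ok)
  t26 'z' -> {1,2,3}, take 1 (2->1 ok)
  t27 'z' -> {1,2,3}, take 3 (1->3 ok)

0,4,4,2,3,5,3,5,3,2,2,3,5,2,1,1,3,0,4,3,2,3,5,3,2,2,1,3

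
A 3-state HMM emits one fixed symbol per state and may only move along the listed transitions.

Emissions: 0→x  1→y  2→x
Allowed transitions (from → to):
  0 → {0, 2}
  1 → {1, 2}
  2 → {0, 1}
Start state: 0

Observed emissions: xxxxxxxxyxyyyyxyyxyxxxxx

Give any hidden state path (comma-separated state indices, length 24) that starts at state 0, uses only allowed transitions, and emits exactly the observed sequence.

  pos 0: x in {0,2}, choose 0; start
  pos 1: x in {0,2}, choose 0; 0->0 ok
  pos 2: x in {0,2}, choose 0; 0->0 ok
  pos 3: x in {0,2}, choose 2; 0->2 ok
  pos 4: x in {0,2}, choose 0; 2->0 ok
  pos 5: x in {0,2}, choose 0; 0->0 ok
  pos 6: x in {0,2}, choose 0; 0->0 ok
  pos 7: x in {0,2}, choose 2; 0->2 ok
  pos 8: y in {1}, choose 1; 2->1 ok
  pos 9: x in {0,2}, choose 2; 1->2 ok
  pos 10: y in {1}, choose 1; 2->1 ok
  pos 11: y in {1}, choose 1; 1->1 ok
  pos 12: y in {1}, choose 1; 1->1 ok
  pos 13: y in {1}, choose 1; 1->1 ok
  pos 14: x in {0,2}, choose 2; 1->2 ok
  pos 15: y in {1}, choose 1; 2->1 ok
  pos 16: y in {1}, choose 1; 1->1 ok
  pos 17: x in {0,2}, choose 2; 1->2 ok
  pos 18: y in {1}, choose 1; 2->1 ok
  pos 19: x in {0,2}, choose 2; 1->2 ok
  pos 20: x in {0,2}, choose 0; 2->0 ok
  pos 21: x in {0,2}, choose 0; 0->0 ok
  pos 22: x in {0,2}, choose 0; 0->0 ok
  pos 23: x in {0,2}, choose 0; 0->0 ok

0,0,0,2,0,0,0,2,1,2,1,1,1,1,2,1,1,2,1,2,0,0,0,0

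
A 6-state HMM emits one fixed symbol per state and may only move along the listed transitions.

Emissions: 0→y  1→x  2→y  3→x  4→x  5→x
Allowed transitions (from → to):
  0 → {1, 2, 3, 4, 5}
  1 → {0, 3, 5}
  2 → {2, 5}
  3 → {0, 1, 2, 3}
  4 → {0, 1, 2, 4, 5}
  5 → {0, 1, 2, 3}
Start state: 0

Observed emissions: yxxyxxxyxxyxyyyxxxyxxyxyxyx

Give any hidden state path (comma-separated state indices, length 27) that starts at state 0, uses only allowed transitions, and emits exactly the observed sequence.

  0: obs=y cand={0,2} pick 0 [start]
  1: obs=x cand={1,3,4,5} pick 1 [0->1 ok]
  2: obs=x cand={1,3,4,5} pick 3 [1->3 ok]
  3: obs=y cand={0,2} pick 0 [3->0 ok]
  4: obs=x cand={1,3,4,5} pick 5 [0->5 ok]
  5: obs=x cand={1,3,4,5} pick 1 [5->1 ok]
  6: obs=x cand={1,3,4,5} pick 5 [1->5 ok]
  7: obs=y cand={0,2} pick 0 [5->0 ok]
  8: obs=x cand={1,3,4,5} pick 4 [0->4 ok]
  9: obs=x cand={1,3,4,5} pick 1 [4->1 ok]
  10: obs=y cand={0,2} pick 0 [1->0 ok]
  11: obs=x cand={1,3,4,5} pick 4 [0->4 ok]
  12: obs=y cand={0,2} pick 0 [4->0 ok]
  13: obs=y cand={0,2} pick 2 [0->2 ok]
  14: obs=y cand={0,2} pick 2 [2->2 ok]
  15: obs=x cand={1,3,4,5} pick 5 [2->5 ok]
  16: obs=x cand={1,3,4,5} pick 3 [5->3 ok]
  17: obs=x cand={1,3,4,5} pick 1 [3->1 ok]
  18: obs=y cand={0,2} pick 0 [1->0 ok]
  19: obs=x cand={1,3,4,5} pick 1 [0->1 ok]
  20: obs=x cand={1,3,4,5} pick 5 [1->5 ok]
  21: obs=y cand={0,2} pick 0 [5->0 ok]
  22: obs=x cand={1,3,4,5} pick 1 [0->1 ok]
  23: obs=y cand={0,2} pick 0 [1->0 ok]
  24: obs=x cand={1,3,4,5} pick 5 [0->5 ok]
  25: obs=y cand={0,2} pick 2 [5->2 ok]
  26: obs=x cand={1,3,4,5} pick 5 [2->5 ok]

0,1,3,0,5,1,5,0,4,1,0,4,0,2,2,5,3,1,0,1,5,0,1,0,5,2,5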